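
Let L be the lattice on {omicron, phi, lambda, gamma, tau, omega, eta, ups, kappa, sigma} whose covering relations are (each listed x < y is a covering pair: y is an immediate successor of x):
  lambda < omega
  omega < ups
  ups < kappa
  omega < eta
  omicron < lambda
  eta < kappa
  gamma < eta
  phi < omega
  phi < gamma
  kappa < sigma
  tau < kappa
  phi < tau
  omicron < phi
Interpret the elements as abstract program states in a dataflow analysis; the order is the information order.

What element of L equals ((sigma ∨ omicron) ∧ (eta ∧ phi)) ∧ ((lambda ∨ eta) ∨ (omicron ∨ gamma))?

sigma ∨ omicron = sigma
eta ∧ phi = phi
sigma ∧ phi = phi
lambda ∨ eta = eta
omicron ∨ gamma = gamma
eta ∨ gamma = eta
phi ∧ eta = phi

phi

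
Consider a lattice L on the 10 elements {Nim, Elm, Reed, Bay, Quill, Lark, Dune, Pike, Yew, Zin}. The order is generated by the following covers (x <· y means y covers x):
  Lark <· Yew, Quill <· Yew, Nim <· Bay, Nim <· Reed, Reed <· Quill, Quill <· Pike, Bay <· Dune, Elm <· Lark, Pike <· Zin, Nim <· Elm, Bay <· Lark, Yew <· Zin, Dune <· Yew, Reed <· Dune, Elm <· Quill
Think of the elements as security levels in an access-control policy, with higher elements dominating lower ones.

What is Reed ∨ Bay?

Dune

Common upper bounds of {Reed, Bay}: Dune, Yew, Zin.
The least among these is Dune.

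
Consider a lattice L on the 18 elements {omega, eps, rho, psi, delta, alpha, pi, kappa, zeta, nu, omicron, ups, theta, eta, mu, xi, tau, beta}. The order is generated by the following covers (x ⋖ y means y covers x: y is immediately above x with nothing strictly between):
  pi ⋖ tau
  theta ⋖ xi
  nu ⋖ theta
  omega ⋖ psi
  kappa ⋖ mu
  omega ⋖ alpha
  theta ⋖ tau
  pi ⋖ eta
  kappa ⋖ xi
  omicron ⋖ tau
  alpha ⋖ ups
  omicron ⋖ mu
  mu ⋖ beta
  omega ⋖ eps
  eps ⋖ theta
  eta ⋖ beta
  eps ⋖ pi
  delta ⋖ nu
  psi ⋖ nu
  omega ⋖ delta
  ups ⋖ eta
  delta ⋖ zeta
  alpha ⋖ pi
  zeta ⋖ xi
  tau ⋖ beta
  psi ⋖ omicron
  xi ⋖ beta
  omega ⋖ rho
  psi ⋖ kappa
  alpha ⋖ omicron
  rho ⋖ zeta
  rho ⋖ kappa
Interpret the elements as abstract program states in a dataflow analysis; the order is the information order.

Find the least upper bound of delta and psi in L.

Common upper bounds of {delta, psi}: beta, nu, tau, theta, xi.
The least among these is nu.

nu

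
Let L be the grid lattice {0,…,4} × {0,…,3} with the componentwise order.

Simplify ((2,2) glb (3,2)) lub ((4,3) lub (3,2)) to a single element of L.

(4,3)

(2,2) ∧ (3,2) = (2,2)
(4,3) ∨ (3,2) = (4,3)
(2,2) ∨ (4,3) = (4,3)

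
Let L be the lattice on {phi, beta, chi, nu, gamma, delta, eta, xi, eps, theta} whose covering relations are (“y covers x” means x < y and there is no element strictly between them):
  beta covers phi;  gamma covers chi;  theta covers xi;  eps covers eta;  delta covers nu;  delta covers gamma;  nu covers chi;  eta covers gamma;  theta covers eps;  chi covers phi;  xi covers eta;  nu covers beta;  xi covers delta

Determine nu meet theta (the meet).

Common lower bounds of {nu, theta}: beta, chi, nu, phi.
The greatest among these is nu.

nu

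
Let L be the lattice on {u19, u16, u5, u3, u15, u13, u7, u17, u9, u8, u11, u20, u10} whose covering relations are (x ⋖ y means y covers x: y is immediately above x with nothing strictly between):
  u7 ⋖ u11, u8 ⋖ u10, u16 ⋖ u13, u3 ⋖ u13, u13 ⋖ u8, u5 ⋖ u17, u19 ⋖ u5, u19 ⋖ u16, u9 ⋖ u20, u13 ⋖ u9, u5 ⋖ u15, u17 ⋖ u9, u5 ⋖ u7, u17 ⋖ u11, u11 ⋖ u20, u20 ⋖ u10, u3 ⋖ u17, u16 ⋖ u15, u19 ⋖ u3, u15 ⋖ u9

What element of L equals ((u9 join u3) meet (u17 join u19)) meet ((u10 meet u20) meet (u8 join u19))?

u3

u9 ∨ u3 = u9
u17 ∨ u19 = u17
u9 ∧ u17 = u17
u10 ∧ u20 = u20
u8 ∨ u19 = u8
u20 ∧ u8 = u13
u17 ∧ u13 = u3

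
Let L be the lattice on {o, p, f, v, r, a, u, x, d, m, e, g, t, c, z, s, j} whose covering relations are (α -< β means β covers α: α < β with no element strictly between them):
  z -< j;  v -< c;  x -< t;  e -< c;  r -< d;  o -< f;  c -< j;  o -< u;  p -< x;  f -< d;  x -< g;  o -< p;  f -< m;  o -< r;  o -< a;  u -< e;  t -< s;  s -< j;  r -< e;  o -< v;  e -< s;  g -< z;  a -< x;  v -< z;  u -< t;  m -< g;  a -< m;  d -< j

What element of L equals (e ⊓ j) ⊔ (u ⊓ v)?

e

e ∧ j = e
u ∧ v = o
e ∨ o = e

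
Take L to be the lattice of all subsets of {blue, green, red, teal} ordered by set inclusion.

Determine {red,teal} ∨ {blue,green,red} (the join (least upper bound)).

Under ⊆, join is union: {red,teal} ∪ {blue,green,red} = {blue,green,red,teal}.

{blue,green,red,teal}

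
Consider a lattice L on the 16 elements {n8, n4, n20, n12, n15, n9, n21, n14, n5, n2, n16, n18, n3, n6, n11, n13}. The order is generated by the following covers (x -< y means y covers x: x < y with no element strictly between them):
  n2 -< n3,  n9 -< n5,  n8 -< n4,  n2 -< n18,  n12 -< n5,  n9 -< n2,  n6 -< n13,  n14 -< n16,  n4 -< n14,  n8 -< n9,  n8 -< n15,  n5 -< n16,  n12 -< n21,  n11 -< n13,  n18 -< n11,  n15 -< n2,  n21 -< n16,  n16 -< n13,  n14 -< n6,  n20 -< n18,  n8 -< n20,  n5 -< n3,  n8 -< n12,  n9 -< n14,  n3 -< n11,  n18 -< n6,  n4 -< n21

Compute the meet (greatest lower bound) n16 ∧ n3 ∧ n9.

Common lower bounds of {n16, n3, n9}: n8, n9.
The greatest among these is n9.

n9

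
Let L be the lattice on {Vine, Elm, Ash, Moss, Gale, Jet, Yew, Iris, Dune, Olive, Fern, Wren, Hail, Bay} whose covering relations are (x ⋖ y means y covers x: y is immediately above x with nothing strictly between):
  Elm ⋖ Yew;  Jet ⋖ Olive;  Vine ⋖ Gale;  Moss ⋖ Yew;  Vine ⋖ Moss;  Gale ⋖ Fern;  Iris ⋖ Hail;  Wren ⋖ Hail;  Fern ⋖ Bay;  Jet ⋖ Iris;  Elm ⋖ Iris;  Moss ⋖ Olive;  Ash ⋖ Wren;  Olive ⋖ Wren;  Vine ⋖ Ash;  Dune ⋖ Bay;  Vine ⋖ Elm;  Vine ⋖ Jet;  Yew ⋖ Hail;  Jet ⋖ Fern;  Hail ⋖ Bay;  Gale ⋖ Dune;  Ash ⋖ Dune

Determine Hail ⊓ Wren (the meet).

Common lower bounds of {Hail, Wren}: Ash, Jet, Moss, Olive, Vine, Wren.
The greatest among these is Wren.

Wren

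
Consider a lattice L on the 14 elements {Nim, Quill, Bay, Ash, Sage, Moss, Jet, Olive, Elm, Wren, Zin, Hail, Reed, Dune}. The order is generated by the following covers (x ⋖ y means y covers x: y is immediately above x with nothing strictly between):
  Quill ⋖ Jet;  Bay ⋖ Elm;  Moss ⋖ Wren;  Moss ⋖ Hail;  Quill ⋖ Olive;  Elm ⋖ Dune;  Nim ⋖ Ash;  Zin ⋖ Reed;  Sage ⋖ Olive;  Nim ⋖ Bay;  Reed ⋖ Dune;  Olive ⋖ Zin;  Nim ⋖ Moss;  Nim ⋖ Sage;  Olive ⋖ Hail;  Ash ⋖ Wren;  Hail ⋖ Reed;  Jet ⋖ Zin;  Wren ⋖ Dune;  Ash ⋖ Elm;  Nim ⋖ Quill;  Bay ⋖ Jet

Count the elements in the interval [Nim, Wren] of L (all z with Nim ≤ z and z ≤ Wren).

4

The interval [Nim, Wren] = {Ash, Moss, Nim, Wren}, which has 4 elements.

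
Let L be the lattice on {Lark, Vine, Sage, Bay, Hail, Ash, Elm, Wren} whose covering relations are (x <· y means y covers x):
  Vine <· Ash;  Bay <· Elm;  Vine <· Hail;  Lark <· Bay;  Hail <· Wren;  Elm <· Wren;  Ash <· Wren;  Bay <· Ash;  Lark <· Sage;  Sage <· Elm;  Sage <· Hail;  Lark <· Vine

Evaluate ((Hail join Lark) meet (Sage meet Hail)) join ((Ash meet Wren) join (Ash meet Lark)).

Hail ∨ Lark = Hail
Sage ∧ Hail = Sage
Hail ∧ Sage = Sage
Ash ∧ Wren = Ash
Ash ∧ Lark = Lark
Ash ∨ Lark = Ash
Sage ∨ Ash = Wren

Wren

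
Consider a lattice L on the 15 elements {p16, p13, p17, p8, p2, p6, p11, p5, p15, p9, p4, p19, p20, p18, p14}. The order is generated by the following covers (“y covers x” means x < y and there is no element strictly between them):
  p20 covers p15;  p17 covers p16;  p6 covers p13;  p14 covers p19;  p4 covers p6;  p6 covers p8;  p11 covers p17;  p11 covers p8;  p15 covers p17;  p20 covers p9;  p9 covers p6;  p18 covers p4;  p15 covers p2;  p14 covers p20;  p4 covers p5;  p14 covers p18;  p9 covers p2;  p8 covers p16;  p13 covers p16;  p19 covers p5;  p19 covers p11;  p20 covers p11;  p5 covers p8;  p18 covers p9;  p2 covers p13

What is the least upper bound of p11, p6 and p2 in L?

p20

Common upper bounds of {p11, p6, p2}: p14, p20.
The least among these is p20.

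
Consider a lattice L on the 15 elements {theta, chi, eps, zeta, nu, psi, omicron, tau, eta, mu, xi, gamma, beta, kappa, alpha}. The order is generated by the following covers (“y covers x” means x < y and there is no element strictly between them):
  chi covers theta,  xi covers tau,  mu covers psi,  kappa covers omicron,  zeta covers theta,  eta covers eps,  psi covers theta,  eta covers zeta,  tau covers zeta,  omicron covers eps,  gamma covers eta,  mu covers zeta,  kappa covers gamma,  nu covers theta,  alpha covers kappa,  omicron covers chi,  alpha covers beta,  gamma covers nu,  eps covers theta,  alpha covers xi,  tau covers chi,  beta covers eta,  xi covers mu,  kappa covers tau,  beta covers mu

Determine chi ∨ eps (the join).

omicron

Common upper bounds of {chi, eps}: alpha, kappa, omicron.
The least among these is omicron.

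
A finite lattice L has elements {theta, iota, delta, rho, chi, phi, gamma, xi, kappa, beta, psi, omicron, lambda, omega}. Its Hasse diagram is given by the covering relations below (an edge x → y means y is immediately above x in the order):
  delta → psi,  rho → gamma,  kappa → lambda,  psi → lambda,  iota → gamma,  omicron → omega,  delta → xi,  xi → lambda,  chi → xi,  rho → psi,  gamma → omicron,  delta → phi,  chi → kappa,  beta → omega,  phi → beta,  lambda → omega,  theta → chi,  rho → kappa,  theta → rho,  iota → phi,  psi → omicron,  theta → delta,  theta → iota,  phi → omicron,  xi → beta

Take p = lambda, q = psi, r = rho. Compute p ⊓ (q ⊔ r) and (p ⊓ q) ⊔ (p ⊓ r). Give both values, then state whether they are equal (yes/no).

psi; psi; yes

q ⊔ r = psi, so p ⊓ (q ⊔ r) = lambda ⊓ psi = psi.
p ⊓ q = psi and p ⊓ r = rho, so (p ⊓ q) ⊔ (p ⊓ r) = psi ⊔ rho = psi.
Equal: yes.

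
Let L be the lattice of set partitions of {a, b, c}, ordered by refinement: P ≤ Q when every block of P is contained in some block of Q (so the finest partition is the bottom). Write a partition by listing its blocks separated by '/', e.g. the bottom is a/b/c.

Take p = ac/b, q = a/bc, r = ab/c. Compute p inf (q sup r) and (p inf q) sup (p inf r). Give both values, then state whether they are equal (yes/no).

ac/b; a/b/c; no

q sup r = abc, so p inf (q sup r) = ac/b inf abc = ac/b.
p inf q = a/b/c and p inf r = a/b/c, so (p inf q) sup (p inf r) = a/b/c sup a/b/c = a/b/c.
Equal: no.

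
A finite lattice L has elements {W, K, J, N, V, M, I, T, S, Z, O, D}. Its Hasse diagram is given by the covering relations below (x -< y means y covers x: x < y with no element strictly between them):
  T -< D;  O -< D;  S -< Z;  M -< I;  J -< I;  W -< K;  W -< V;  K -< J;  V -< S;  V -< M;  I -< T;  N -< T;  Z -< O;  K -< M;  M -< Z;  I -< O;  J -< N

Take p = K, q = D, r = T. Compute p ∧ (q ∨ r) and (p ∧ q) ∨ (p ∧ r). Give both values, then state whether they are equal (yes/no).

q ∨ r = D, so p ∧ (q ∨ r) = K ∧ D = K.
p ∧ q = K and p ∧ r = K, so (p ∧ q) ∨ (p ∧ r) = K ∨ K = K.
Equal: yes.

K; K; yes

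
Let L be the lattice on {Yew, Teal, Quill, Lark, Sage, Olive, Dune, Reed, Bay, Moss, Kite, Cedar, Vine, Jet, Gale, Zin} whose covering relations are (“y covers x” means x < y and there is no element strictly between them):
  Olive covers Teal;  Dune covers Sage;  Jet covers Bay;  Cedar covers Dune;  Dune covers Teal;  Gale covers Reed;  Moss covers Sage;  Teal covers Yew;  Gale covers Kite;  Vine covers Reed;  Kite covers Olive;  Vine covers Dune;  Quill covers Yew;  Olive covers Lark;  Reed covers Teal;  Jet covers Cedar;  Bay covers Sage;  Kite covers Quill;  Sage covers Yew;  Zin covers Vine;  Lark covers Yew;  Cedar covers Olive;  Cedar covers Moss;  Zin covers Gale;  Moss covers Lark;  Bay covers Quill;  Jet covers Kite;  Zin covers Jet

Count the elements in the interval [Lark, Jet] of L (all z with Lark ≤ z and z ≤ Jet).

6

The interval [Lark, Jet] = {Cedar, Jet, Kite, Lark, Moss, Olive}, which has 6 elements.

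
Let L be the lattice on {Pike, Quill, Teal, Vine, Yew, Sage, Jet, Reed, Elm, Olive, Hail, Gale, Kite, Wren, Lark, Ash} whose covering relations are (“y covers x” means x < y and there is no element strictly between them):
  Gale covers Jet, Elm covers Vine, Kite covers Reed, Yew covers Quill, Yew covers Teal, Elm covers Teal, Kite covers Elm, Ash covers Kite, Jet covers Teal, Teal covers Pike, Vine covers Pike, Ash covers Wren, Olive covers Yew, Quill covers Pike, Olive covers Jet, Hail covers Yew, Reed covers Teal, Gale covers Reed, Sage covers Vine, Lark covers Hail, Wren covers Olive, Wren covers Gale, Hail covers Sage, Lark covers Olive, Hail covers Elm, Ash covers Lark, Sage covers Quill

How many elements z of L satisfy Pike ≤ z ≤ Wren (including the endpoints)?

The interval [Pike, Wren] = {Gale, Jet, Olive, Pike, Quill, Reed, Teal, Wren, Yew}, which has 9 elements.

9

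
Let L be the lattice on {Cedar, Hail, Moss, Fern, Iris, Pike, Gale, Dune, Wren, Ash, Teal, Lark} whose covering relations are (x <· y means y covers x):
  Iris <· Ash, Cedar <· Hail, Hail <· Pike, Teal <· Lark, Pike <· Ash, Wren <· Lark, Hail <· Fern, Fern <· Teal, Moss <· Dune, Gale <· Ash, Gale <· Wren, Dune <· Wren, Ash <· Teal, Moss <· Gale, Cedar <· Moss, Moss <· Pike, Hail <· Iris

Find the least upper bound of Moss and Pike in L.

Pike

Common upper bounds of {Moss, Pike}: Ash, Lark, Pike, Teal.
The least among these is Pike.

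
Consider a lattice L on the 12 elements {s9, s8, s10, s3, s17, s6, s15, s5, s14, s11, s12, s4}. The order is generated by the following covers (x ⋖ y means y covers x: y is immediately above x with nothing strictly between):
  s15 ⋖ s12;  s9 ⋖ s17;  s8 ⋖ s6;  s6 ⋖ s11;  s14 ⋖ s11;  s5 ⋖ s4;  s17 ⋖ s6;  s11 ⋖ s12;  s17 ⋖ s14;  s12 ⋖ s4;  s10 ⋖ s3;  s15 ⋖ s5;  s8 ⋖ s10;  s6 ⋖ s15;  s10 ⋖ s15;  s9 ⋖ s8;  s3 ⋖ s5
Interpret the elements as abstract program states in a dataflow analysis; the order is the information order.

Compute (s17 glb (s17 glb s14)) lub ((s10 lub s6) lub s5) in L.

s5

s17 ∧ s14 = s17
s17 ∧ s17 = s17
s10 ∨ s6 = s15
s15 ∨ s5 = s5
s17 ∨ s5 = s5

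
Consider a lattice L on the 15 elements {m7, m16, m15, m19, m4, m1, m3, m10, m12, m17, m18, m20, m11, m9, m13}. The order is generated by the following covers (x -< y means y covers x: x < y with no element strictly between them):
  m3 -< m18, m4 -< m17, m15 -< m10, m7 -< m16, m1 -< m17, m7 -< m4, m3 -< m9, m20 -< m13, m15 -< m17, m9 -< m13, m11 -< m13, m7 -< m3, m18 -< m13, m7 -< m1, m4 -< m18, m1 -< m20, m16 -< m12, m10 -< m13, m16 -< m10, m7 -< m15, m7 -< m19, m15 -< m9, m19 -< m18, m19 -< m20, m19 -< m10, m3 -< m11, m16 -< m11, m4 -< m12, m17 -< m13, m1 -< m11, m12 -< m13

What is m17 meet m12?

Common lower bounds of {m17, m12}: m4, m7.
The greatest among these is m4.

m4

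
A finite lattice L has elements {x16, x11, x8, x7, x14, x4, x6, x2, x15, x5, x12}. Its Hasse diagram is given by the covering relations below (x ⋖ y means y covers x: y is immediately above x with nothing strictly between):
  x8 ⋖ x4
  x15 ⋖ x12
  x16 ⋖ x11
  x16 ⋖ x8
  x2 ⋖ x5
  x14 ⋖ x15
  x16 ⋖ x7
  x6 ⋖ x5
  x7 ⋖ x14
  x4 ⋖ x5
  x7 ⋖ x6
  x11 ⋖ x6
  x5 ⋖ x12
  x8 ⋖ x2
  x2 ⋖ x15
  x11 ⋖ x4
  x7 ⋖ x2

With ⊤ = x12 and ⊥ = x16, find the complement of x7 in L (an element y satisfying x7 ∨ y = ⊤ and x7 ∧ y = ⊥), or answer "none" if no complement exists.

none

For every candidate y, either x7 ∨ y ≠ x12 or x7 ∧ y ≠ x16; no complement exists.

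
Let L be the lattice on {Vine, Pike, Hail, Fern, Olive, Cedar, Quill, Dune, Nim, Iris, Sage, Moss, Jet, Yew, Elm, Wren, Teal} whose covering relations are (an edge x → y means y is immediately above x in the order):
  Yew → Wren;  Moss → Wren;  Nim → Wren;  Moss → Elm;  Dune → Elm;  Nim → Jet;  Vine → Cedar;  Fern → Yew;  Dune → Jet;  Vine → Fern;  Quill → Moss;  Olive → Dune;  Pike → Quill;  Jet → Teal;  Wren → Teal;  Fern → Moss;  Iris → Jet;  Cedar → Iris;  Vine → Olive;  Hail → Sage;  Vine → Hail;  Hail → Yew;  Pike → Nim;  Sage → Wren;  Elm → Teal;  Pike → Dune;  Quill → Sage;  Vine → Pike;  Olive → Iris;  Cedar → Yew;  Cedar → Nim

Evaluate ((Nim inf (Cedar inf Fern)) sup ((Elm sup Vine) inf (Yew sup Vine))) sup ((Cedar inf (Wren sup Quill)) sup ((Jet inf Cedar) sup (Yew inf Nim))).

Cedar ∧ Fern = Vine
Nim ∧ Vine = Vine
Elm ∨ Vine = Elm
Yew ∨ Vine = Yew
Elm ∧ Yew = Fern
Vine ∨ Fern = Fern
Wren ∨ Quill = Wren
Cedar ∧ Wren = Cedar
Jet ∧ Cedar = Cedar
Yew ∧ Nim = Cedar
Cedar ∨ Cedar = Cedar
Cedar ∨ Cedar = Cedar
Fern ∨ Cedar = Yew

Yew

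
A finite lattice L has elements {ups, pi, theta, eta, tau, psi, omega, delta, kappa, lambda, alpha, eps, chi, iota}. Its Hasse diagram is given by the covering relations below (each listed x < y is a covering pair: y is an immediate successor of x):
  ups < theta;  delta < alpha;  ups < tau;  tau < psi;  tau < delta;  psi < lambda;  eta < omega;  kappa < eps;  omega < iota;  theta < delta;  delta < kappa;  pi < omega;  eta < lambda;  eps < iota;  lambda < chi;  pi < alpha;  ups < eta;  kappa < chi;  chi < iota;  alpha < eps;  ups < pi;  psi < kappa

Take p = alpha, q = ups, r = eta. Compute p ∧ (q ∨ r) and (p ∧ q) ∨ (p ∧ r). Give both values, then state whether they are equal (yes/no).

q ∨ r = eta, so p ∧ (q ∨ r) = alpha ∧ eta = ups.
p ∧ q = ups and p ∧ r = ups, so (p ∧ q) ∨ (p ∧ r) = ups ∨ ups = ups.
Equal: yes.

ups; ups; yes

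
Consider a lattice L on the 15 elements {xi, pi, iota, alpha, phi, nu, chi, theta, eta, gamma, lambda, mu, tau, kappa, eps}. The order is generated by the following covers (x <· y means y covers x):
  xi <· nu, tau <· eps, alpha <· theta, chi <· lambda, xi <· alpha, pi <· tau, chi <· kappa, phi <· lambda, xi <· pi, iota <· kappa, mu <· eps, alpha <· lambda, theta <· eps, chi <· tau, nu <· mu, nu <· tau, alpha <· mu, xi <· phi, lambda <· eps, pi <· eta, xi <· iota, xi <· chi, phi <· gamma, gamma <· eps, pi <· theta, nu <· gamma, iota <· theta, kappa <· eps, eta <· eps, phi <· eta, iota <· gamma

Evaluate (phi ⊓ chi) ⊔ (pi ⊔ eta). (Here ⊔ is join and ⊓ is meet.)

phi ∧ chi = xi
pi ∨ eta = eta
xi ∨ eta = eta

eta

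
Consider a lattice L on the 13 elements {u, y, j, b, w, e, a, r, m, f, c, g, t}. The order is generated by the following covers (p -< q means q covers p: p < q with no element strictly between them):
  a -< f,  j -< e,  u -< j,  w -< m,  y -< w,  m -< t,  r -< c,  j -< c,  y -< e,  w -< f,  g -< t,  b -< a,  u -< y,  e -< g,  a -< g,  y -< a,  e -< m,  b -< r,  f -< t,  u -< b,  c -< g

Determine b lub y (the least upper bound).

Common upper bounds of {b, y}: a, f, g, t.
The least among these is a.

a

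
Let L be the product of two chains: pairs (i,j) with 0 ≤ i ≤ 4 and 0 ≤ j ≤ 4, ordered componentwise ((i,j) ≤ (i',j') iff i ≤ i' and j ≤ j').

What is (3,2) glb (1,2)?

Common lower bounds of {(3,2), (1,2)}: (0,0), (0,1), (0,2), (1,0), (1,1), (1,2).
The greatest among these is (1,2).

(1,2)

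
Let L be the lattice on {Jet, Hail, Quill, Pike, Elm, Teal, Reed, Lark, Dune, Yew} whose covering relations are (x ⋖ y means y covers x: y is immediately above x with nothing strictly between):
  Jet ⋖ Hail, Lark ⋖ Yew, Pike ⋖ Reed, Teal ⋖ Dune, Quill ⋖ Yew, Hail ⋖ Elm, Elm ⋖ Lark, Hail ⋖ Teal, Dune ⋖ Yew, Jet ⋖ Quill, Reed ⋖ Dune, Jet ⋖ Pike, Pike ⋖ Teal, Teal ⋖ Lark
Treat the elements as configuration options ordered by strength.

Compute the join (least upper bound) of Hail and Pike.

Common upper bounds of {Hail, Pike}: Dune, Lark, Teal, Yew.
The least among these is Teal.

Teal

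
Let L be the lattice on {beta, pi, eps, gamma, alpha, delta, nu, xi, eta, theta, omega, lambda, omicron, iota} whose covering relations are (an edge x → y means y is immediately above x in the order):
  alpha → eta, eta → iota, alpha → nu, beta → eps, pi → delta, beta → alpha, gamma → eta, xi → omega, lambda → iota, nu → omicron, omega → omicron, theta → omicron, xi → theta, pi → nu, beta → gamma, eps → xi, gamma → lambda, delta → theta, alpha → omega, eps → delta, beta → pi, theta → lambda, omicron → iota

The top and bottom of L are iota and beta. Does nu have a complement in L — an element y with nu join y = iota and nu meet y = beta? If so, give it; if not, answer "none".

gamma

Need y with nu ∨ y = iota and nu ∧ y = beta.
Checking each element gives: gamma.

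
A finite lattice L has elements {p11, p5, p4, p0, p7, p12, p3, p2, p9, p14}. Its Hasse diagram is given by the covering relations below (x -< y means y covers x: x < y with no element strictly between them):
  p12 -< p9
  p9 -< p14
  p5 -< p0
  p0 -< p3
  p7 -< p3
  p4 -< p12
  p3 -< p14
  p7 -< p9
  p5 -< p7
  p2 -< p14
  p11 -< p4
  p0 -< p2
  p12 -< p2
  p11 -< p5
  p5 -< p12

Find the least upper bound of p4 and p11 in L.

Common upper bounds of {p4, p11}: p12, p14, p2, p4, p9.
The least among these is p4.

p4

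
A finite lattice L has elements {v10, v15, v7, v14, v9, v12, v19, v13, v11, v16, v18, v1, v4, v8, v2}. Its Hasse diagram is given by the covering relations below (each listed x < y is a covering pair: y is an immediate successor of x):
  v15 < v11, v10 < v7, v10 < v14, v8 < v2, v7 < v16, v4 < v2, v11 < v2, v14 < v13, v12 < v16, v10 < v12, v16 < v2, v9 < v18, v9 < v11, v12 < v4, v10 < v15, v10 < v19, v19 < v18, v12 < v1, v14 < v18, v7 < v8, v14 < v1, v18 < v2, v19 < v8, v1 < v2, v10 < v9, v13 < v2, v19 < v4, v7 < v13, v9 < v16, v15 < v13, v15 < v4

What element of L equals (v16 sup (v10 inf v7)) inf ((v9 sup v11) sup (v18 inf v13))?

v16

v10 ∧ v7 = v10
v16 ∨ v10 = v16
v9 ∨ v11 = v11
v18 ∧ v13 = v14
v11 ∨ v14 = v2
v16 ∧ v2 = v16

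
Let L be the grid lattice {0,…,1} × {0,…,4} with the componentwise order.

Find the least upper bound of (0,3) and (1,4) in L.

(1,4)

In a product of chains, the join is componentwise max, giving (1,4).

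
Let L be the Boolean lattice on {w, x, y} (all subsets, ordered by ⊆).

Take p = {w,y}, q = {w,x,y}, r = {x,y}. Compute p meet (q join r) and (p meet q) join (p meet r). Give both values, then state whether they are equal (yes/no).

q join r = {w,x,y}, so p meet (q join r) = {w,y} meet {w,x,y} = {w,y}.
p meet q = {w,y} and p meet r = {y}, so (p meet q) join (p meet r) = {w,y} join {y} = {w,y}.
Equal: yes.

{w,y}; {w,y}; yes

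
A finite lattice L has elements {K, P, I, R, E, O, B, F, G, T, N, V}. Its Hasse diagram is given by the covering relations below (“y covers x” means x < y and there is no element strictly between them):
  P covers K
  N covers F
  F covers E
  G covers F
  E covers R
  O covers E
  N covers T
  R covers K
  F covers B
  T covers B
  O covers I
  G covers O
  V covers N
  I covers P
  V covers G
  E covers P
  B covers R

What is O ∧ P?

Common lower bounds of {O, P}: K, P.
The greatest among these is P.

P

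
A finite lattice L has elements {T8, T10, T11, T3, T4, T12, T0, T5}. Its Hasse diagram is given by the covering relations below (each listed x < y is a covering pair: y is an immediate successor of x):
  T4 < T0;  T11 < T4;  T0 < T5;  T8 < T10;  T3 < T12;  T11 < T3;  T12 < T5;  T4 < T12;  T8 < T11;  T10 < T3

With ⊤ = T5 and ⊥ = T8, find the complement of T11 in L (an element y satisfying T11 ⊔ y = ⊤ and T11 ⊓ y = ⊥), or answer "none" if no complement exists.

For every candidate y, either T11 ∨ y ≠ T5 or T11 ∧ y ≠ T8; no complement exists.

none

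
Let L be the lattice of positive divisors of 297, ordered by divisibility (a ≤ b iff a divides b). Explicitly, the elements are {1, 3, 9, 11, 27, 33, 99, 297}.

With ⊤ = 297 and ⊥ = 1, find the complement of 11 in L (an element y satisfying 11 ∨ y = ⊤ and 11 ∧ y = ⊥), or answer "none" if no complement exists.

27

Need y with 11 ∨ y = 297 and 11 ∧ y = 1.
Checking each element gives: 27.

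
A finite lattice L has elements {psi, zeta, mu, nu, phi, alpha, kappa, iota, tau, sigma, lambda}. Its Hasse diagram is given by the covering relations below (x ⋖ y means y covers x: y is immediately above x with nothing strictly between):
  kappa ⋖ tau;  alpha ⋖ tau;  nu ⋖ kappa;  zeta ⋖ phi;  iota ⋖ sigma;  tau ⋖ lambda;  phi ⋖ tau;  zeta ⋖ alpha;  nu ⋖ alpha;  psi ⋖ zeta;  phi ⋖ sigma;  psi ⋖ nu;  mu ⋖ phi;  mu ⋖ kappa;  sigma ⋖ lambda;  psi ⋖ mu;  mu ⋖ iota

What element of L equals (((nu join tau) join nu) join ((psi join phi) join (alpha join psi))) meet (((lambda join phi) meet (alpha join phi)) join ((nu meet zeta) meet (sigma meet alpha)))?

nu ∨ tau = tau
tau ∨ nu = tau
psi ∨ phi = phi
alpha ∨ psi = alpha
phi ∨ alpha = tau
tau ∨ tau = tau
lambda ∨ phi = lambda
alpha ∨ phi = tau
lambda ∧ tau = tau
nu ∧ zeta = psi
sigma ∧ alpha = zeta
psi ∧ zeta = psi
tau ∨ psi = tau
tau ∧ tau = tau

tau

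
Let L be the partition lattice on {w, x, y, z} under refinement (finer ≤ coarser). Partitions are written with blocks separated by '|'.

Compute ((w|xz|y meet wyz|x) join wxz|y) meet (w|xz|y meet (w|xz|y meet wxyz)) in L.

w|xz|y

w|xz|y ∧ wyz|x = w|x|y|z
w|x|y|z ∨ wxz|y = wxz|y
w|xz|y ∧ wxyz = w|xz|y
w|xz|y ∧ w|xz|y = w|xz|y
wxz|y ∧ w|xz|y = w|xz|y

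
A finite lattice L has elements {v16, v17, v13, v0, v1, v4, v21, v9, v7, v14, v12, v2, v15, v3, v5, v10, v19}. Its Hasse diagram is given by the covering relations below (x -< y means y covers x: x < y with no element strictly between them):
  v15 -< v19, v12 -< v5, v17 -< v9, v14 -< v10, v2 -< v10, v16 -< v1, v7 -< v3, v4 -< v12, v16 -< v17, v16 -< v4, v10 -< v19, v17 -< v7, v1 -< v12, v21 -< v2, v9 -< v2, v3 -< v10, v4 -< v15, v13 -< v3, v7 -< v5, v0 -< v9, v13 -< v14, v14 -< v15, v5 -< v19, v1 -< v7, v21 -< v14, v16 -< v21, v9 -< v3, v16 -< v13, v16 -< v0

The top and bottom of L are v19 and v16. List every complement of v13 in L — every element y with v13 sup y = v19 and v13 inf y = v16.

Need y with v13 ∨ y = v19 and v13 ∧ y = v16.
Checking each element gives: v12, v5.

v12, v5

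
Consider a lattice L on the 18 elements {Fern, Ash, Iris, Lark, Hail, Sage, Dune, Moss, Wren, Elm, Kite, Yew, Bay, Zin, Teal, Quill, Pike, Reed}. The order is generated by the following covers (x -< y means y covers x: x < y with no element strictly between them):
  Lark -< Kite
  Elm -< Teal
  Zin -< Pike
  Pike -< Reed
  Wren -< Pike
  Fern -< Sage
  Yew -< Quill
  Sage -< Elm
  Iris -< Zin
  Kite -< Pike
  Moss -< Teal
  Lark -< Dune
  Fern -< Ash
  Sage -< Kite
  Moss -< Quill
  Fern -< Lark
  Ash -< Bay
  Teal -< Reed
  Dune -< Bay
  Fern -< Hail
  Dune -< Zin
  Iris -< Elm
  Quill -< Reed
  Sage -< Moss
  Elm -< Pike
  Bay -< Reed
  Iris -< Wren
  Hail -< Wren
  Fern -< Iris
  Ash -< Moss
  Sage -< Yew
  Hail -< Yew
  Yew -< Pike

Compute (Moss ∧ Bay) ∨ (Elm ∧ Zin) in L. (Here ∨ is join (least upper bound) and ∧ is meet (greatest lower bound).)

Moss ∧ Bay = Ash
Elm ∧ Zin = Iris
Ash ∨ Iris = Teal

Teal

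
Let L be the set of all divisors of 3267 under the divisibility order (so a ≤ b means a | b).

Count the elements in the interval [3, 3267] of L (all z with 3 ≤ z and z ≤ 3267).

The interval [3, 3267] = {1089, 27, 297, 3, 3267, 33, 363, 9, 99}, which has 9 elements.

9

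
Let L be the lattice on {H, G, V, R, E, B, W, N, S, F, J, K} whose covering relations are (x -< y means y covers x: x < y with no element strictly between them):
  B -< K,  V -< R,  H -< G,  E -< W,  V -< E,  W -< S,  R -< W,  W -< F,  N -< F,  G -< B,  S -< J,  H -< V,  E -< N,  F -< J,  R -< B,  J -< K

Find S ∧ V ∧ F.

Common lower bounds of {S, V, F}: H, V.
The greatest among these is V.

V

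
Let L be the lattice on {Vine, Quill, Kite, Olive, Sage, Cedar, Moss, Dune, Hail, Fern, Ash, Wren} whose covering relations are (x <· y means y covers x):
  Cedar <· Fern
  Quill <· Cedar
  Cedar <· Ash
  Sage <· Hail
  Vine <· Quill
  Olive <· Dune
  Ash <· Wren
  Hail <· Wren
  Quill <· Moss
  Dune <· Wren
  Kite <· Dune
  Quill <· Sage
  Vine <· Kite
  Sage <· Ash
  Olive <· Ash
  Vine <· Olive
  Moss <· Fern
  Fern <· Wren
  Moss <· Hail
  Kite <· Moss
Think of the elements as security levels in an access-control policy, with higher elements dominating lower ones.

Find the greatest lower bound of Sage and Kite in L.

Common lower bounds of {Sage, Kite}: Vine.
The greatest among these is Vine.

Vine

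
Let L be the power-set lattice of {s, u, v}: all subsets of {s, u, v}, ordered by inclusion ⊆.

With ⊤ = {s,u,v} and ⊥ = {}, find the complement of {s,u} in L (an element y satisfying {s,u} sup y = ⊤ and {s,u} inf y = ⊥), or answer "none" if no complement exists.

Need y with {s,u} ∨ y = {s,u,v} and {s,u} ∧ y = {}.
Checking each element gives: {v}.

{v}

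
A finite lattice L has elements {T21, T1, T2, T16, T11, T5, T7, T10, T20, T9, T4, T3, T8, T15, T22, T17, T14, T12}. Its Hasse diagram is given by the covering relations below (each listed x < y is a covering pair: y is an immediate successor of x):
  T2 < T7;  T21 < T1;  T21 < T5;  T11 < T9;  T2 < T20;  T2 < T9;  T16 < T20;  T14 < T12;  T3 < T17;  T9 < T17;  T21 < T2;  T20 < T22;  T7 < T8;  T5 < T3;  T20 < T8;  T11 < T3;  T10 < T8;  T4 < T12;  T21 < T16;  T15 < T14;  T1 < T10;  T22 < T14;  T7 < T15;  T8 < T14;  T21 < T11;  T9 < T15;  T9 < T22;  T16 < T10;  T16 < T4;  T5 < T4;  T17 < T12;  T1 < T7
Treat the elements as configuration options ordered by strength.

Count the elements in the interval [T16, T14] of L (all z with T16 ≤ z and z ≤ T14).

The interval [T16, T14] = {T10, T14, T16, T20, T22, T8}, which has 6 elements.

6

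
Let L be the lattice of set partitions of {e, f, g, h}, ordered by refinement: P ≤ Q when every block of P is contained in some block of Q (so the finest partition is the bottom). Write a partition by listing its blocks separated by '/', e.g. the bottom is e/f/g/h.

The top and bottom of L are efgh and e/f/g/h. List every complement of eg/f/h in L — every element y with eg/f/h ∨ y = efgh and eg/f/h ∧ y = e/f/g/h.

Need y with eg/f/h ∨ y = efgh and eg/f/h ∧ y = e/f/g/h.
Checking each element gives: e/fgh, ef/gh, efh/g, eh/fg.

e/fgh, ef/gh, efh/g, eh/fg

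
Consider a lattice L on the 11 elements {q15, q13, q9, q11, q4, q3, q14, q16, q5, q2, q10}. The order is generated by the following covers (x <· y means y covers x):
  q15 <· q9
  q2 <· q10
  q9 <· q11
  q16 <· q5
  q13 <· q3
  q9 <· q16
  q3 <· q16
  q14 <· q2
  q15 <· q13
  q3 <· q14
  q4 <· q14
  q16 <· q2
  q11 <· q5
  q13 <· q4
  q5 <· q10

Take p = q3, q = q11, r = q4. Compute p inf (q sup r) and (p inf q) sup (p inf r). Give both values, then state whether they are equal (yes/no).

q sup r = q10, so p inf (q sup r) = q3 inf q10 = q3.
p inf q = q15 and p inf r = q13, so (p inf q) sup (p inf r) = q15 sup q13 = q13.
Equal: no.

q3; q13; no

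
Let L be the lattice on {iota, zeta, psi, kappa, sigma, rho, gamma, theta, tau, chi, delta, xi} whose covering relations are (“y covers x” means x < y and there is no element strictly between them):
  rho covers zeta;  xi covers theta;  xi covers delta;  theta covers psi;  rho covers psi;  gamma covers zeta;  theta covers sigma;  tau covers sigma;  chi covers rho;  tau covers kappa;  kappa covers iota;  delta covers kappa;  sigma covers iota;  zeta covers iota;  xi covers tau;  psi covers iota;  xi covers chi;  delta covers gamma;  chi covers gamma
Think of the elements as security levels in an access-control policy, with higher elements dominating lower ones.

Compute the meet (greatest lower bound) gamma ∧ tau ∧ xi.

Common lower bounds of {gamma, tau, xi}: iota.
The greatest among these is iota.

iota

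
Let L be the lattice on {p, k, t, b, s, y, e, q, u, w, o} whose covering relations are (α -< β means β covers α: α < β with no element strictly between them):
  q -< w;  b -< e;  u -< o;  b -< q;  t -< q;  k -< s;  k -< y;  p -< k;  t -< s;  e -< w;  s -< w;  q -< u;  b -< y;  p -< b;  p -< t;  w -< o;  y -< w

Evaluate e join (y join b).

w

y ∨ b = y
e ∨ y = w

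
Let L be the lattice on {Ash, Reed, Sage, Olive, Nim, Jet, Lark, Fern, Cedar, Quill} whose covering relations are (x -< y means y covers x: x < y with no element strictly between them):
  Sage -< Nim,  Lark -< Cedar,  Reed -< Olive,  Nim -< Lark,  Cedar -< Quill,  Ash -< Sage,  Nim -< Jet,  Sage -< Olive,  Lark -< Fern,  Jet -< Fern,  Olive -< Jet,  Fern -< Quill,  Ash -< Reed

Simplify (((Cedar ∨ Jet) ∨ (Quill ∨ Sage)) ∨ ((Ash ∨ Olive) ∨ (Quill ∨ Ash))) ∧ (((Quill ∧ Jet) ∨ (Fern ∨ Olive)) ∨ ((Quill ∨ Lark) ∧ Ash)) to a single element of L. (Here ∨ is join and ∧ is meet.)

Fern

Cedar ∨ Jet = Quill
Quill ∨ Sage = Quill
Quill ∨ Quill = Quill
Ash ∨ Olive = Olive
Quill ∨ Ash = Quill
Olive ∨ Quill = Quill
Quill ∨ Quill = Quill
Quill ∧ Jet = Jet
Fern ∨ Olive = Fern
Jet ∨ Fern = Fern
Quill ∨ Lark = Quill
Quill ∧ Ash = Ash
Fern ∨ Ash = Fern
Quill ∧ Fern = Fern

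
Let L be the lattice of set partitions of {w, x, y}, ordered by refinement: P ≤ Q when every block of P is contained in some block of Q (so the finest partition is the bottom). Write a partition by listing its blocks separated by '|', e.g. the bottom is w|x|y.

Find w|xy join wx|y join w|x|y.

wxy

The join of w|xy, wx|y, w|x|y merges any blocks that overlap across the partitions, giving wxy.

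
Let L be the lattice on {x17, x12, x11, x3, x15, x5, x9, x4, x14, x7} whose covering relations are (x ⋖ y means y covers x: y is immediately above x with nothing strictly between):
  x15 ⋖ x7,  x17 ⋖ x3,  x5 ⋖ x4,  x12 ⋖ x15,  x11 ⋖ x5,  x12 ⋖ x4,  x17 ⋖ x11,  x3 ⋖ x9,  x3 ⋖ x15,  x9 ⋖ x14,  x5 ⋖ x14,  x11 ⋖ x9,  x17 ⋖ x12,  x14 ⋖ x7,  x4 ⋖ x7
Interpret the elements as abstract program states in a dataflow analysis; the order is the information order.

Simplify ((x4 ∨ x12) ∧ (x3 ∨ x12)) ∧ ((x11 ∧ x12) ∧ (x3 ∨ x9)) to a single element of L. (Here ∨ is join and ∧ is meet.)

x4 ∨ x12 = x4
x3 ∨ x12 = x15
x4 ∧ x15 = x12
x11 ∧ x12 = x17
x3 ∨ x9 = x9
x17 ∧ x9 = x17
x12 ∧ x17 = x17

x17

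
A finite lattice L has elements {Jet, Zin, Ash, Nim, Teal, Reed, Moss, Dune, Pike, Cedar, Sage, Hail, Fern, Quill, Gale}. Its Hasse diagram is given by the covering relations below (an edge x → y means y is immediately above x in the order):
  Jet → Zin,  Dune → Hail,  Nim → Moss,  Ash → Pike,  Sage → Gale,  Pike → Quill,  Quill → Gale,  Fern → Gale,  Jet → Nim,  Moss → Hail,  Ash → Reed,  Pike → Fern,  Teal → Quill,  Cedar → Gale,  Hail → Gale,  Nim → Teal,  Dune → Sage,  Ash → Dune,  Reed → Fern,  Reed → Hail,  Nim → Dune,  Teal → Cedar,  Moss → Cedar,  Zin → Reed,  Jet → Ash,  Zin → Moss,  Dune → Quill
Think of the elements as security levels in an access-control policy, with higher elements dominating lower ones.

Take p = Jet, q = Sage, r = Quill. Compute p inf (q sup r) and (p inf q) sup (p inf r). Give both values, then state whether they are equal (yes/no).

q sup r = Gale, so p inf (q sup r) = Jet inf Gale = Jet.
p inf q = Jet and p inf r = Jet, so (p inf q) sup (p inf r) = Jet sup Jet = Jet.
Equal: yes.

Jet; Jet; yes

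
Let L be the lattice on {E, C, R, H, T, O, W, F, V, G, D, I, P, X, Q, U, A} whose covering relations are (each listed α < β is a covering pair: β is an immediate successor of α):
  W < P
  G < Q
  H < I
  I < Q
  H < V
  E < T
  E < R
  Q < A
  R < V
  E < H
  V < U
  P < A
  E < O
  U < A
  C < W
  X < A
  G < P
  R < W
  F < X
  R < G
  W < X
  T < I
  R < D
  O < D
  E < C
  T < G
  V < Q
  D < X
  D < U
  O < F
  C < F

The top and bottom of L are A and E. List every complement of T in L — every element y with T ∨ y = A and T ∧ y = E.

D, F, O, U, X

Need y with T ∨ y = A and T ∧ y = E.
Checking each element gives: D, F, O, U, X.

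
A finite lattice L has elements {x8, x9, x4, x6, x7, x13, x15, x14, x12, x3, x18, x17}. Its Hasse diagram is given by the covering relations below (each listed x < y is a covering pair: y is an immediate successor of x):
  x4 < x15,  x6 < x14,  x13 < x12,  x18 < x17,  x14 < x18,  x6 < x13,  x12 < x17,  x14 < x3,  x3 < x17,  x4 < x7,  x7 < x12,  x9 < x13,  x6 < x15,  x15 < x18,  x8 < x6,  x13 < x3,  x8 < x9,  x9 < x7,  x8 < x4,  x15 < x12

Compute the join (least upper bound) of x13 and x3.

Common upper bounds of {x13, x3}: x17, x3.
The least among these is x3.

x3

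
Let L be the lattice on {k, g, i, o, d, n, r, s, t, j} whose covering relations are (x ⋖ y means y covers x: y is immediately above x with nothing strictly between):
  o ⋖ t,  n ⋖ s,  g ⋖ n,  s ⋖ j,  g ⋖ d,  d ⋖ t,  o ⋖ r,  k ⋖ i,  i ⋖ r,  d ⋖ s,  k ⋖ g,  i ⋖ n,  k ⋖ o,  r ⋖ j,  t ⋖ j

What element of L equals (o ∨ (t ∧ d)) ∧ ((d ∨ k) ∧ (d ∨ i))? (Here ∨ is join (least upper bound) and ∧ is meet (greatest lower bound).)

d

t ∧ d = d
o ∨ d = t
d ∨ k = d
d ∨ i = s
d ∧ s = d
t ∧ d = d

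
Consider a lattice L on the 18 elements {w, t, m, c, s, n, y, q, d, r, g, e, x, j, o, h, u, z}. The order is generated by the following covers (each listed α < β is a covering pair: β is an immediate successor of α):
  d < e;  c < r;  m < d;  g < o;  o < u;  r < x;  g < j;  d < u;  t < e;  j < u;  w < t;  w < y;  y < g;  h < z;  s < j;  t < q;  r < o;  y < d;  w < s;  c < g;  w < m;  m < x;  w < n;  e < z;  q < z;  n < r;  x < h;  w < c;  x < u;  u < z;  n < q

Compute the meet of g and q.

Common lower bounds of {g, q}: w.
The greatest among these is w.

w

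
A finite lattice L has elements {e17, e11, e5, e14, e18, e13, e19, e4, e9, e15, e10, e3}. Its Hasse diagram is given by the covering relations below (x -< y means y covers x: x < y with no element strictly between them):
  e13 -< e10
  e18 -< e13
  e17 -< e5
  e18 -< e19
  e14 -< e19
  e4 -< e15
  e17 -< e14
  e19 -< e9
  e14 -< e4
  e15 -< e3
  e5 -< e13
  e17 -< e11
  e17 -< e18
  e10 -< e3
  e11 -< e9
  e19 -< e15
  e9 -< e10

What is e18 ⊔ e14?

Common upper bounds of {e18, e14}: e10, e15, e19, e3, e9.
The least among these is e19.

e19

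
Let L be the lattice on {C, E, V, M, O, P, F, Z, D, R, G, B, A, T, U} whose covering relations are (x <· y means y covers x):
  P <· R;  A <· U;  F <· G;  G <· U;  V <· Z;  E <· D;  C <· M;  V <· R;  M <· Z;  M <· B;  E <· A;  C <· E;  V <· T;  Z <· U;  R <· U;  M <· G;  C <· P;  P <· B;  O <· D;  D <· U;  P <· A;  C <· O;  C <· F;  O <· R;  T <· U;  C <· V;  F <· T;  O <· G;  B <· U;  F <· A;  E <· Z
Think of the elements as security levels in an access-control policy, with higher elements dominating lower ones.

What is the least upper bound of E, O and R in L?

Common upper bounds of {E, O, R}: U.
The least among these is U.

U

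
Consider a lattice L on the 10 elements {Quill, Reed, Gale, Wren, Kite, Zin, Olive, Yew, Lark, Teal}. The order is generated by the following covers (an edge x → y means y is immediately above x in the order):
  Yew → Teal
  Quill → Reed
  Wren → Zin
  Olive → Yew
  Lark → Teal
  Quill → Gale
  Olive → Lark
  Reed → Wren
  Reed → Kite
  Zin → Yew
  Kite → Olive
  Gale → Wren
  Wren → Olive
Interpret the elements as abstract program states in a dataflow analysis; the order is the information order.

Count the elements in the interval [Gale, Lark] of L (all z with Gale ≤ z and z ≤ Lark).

The interval [Gale, Lark] = {Gale, Lark, Olive, Wren}, which has 4 elements.

4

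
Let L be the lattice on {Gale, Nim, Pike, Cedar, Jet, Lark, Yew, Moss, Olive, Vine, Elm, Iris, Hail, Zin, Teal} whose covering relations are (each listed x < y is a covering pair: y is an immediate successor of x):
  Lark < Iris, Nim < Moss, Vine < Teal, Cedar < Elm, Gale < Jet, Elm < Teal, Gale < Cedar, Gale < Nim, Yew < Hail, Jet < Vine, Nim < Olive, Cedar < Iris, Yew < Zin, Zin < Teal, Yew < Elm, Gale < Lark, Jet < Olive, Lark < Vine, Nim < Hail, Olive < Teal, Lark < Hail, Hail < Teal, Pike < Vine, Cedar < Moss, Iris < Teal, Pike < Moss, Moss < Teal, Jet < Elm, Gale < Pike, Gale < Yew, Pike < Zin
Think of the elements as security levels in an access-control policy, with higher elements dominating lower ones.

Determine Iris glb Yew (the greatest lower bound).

Common lower bounds of {Iris, Yew}: Gale.
The greatest among these is Gale.

Gale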